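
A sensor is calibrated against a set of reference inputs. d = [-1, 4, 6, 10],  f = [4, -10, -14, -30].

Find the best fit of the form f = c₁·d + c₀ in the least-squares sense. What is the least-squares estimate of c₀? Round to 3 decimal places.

c₀ = 1.920

Entries of MᵀM: Σd·d = 153, Σd = 19, Σ1 = 4.
Right-hand side: Σd·f = -428, Σf = -50.
Δ = 153·4 − 19² = 251.
c₁ = ((-428)·4 − 19·(-50))/251 = -762/251; c₀ = (153·(-50) − 19·(-428))/251 = 482/251.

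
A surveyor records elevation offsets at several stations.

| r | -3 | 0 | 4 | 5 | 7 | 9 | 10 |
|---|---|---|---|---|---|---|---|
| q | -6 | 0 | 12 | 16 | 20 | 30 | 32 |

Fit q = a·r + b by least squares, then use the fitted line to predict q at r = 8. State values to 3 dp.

q̂ = 25.128

From the data, Σr·r = 280, Σr = 32, Σ1 = 7.
Right-hand side: Σr·q = 876, Σq = 104.
AᵀA·[a, b]ᵀ = Aᵀq becomes [[280, 32]; [32, 7]]·[a, b]ᵀ = [876, 104]ᵀ.
Determinant 280·7 − 32² = 936.
a = (876·7 − 32·104)/936 = 701/234; b = (280·104 − 32·876)/936 = 136/117.
At r = 8: q̂ = (701/234)·(8) + (136/117)·(1) = 980/39.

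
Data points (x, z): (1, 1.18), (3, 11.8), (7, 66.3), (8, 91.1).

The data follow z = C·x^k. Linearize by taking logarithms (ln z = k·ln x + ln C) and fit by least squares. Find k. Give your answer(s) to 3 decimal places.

Taking logs, ln z = k·ln x + ln C, so regress ln z on ln x.
XᵀX = [[9.3176, 5.1240]; [5.1240, 4]], rhs = [20.2554, 11.3398]ᵀ  (here Σln x = 5.1240, Σ(ln x)² = 9.3176, Σln z = 11.3398, Σln x·ln z = 20.2554).
Δ = 9.3176·4 − (5.1240)² = 11.0154; k = (20.2554·4 − 5.1240·11.3398)/11.0154 = 2.08045, ln C = (9.3176·11.3398 − 5.1240·20.2554)/11.0154 = 0.16991.

k = 2.080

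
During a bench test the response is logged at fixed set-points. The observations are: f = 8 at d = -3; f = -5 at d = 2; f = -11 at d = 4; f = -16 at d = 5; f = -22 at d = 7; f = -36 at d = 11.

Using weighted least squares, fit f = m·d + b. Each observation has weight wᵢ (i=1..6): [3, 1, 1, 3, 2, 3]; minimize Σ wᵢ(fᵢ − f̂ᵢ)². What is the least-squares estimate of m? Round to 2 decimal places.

Compute the Gram sums: Σwᵢ·d·d = 583, Σwᵢ·d = 59, Σwᵢ·1 = 13.
Right-hand side: Σwᵢ·d·f = -1862, Σwᵢ·f = -192.
Normal equations: [[583, 59]; [59, 13]]·[m, b]ᵀ = [-1862, -192]ᵀ.
Eliminating b: 13·(row 1) − 59·(row 2) gives 4098·m = 13·(-1862) − 59·(-192) = -12878, so m = -6439/2049.
Then b = ((-192) − 59·(-6439/2049))/13 = -1039/2049.

m = -3.14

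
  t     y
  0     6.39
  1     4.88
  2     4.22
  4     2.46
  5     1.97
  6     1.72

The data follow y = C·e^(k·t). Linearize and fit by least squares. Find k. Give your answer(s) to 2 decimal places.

k = -0.22

With ln yᵢ as the transformed response and tᵢ as the regressor:
Σt = 18.0000, Σ(t)² = 82.0000, Σln y = 7.0002, Σt·ln y = 14.7096.
Equations: 82.0000·k + 18.0000·ln C = 14.7096;  18.0000·k + 6·ln C = 7.0002.
Δ = 82.0000·6 − (18.0000)² = 168.0000; k = (14.7096·6 − 18.0000·7.0002)/168.0000 = -0.22468, ln C = (82.0000·7.0002 − 18.0000·14.7096)/168.0000 = 1.84075.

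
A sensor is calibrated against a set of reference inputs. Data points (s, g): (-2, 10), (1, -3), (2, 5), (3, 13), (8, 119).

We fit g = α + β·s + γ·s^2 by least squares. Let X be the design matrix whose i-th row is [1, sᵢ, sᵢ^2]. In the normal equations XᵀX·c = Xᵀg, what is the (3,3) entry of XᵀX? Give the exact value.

4210

Row 3 ↔ basis s^2, column 3 ↔ basis s^2, so (XᵀX)_{3,3} = Σᵢ (s^2)·(s^2) = (4)·(4) + (1)·(1) + (4)·(4) + (9)·(9) + (64)·(64) = 4210.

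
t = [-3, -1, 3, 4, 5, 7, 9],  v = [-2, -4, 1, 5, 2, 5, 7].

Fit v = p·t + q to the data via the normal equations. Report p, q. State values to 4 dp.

p = 0.8634, q = -0.9602

The normal system MᵀM·[p, q]ᵀ = Mᵀv is [[190, 24]; [24, 7]]·[p, q]ᵀ = [141, 14]ᵀ.
Δ = 190·7 − 24² = 754.
p = (141·7 − 24·14)/754 = 651/754; q = (190·14 − 24·141)/754 = -362/377.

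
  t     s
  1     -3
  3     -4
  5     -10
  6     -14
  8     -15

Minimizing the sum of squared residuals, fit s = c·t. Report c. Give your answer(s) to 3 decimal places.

Setting ∂/∂c … = 0 gives: 135·c = -269.
Hence c = -269 / 135 ≈ -1.99259.

c = -1.993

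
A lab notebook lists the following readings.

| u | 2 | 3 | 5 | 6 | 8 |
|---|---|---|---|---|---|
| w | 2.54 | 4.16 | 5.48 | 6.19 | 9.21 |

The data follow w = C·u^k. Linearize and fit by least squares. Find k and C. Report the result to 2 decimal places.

With ln wᵢ as the transformed response and ln uᵢ as the regressor:
Σln u = 7.2724, Σ(ln u)² = 11.8122, Σln w = 8.1020, Σln u·ln w = 12.8333.
Equations: 11.8122·k + 7.2724·ln C = 12.8333;  7.2724·k + 5·ln C = 8.1020.
Δ = 11.8122·5 − (7.2724)² = 6.1731; k = (12.8333·5 − 7.2724·8.1020)/6.1731 = 0.84970, ln C = (11.8122·8.1020 − 7.2724·12.8333)/6.1731 = 0.38453, so C = exp(0.38453) = 1.46892.

k = 0.85, C = 1.47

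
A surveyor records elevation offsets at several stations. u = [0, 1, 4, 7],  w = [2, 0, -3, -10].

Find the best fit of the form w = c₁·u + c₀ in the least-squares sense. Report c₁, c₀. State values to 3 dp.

From the data, Σu·u = 66, Σu = 12, Σ1 = 4.
For Aᵀw: Σu·w = -82, Σw = -11.
Eliminating c₀: 4·(row 1) − 12·(row 2) gives 120·c₁ = 4·(-82) − 12·(-11) = -196, so c₁ = -49/30.
Then c₀ = ((-11) − 12·(-49/30))/4 = 43/20.

c₁ = -1.633, c₀ = 2.150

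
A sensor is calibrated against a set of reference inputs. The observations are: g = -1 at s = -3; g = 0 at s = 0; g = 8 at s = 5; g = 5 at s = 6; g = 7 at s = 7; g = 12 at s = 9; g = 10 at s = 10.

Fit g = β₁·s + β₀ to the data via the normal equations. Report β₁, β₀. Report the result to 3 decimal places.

Compute the Gram sums: Σs·s = 300, Σs = 34, Σ1 = 7.
For Mᵀg: Σs·g = 330, Σg = 41.
Normal equations: [[300, 34]; [34, 7]]·[β₁, β₀]ᵀ = [330, 41]ᵀ.
Determinant 300·7 − 34² = 944.
β₁ = (330·7 − 34·41)/944 = 229/236; β₀ = (300·41 − 34·330)/944 = 135/118.

β₁ = 0.970, β₀ = 1.144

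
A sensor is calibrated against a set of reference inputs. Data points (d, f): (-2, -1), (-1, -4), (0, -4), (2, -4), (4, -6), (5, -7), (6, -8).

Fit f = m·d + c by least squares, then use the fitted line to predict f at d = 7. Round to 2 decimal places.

XᵀX·[m, c]ᵀ = Xᵀf reads: 86·m + 14·c = -109;  14·m + 7·c = -34.
(Σd·d = 86, Σd = 14, Σ1 = 7, Σd·f = -109, Σf = -34.)
Determinant 86·7 − 14² = 406.
m = ((-109)·7 − 14·(-34))/406 = -41/58; c = (86·(-34) − 14·(-109))/406 = -699/203.
At d = 7: f̂ = (-41/58)·(7) + (-699/203)·(1) = -3407/406.

f̂ = -8.39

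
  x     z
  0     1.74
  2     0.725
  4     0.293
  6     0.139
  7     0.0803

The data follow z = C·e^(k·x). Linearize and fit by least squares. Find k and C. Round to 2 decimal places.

k = -0.43, C = 1.72

Taking logs, ln z = k·x + ln C, so regress ln z on x.
Σx = 19.0000, Σ(x)² = 105.0000, Σln z = -5.4905, Σx·ln z = -35.0471.
Equations: 105.0000·k + 19.0000·ln C = -35.0471;  19.0000·k + 5·ln C = -5.4905.
Slope k = (n·Σx·ln z − Σx·Σln z)/(n·Σ(x)² − (Σx)²) = (5·-35.0471 − 19.0000·-5.4905)/164.0000 = -0.43241; ln C = (Σln z − k·Σx)/n = 0.54504, so C = exp(0.54504) = 1.72468.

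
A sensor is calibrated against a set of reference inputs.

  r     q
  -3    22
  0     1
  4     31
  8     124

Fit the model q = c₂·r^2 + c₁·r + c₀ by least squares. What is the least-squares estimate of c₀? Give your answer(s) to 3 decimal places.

c₀ = 1.452

With design matrix A, AᵀA = [[4433, 549, 89]; [549, 89, 9]; [89, 9, 4]] and Aᵀq = [8630, 1050, 178]ᵀ.
Solving the 3×3 system (Gaussian elimination) gives c₂ = 18903/9400, c₁ = -35427/47000, c₀ = 17063/11750.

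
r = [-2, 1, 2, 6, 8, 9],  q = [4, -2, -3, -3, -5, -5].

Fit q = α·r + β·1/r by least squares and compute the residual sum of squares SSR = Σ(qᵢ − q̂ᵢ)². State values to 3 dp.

SSR = 4.894

Entries of AᵀA: Σr·r = 190, Σr·1/r = 6, Σ1/r·1/r = 8065/5184.
And Σr·q = -119, Σ1/r·q = -517/72.
So AᵀA·[α, β]ᵀ = Aᵀq: [[190, 6]; [6, 8065/5184]]·[α, β]ᵀ = [-119, -517/72]ᵀ.
Determinant 190·(8065/5184) − 6² = 672863/2592.
α = ((-119)·(8065/5184) − 6·(-517/72))/(672863/2592) = -736391/1345726; β = (190·(-517/72) − 6·(-119))/(672863/2592) = -1685592/672863.
Residuals: 1112265/672863, 1416123/1345726, -439402/672863, 471516/672863, -208052/672863, 273465/1345726; SSR = 6586385/1345726.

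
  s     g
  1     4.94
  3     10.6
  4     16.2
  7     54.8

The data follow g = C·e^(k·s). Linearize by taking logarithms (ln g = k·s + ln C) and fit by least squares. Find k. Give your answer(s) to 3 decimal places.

k = 0.402

Let Y = ln g. Fitting Y = k·s + ln C by least squares:
Σs = 15.0000, Σ(s)² = 75.0000, Σln g = 10.7469, Σs·ln g = 47.8458.
Equations: 75.0000·k + 15.0000·ln C = 47.8458;  15.0000·k + 4·ln C = 10.7469.
Slope k = (n·Σs·ln g − Σs·Σln g)/(n·Σ(s)² − (Σs)²) = (4·47.8458 − 15.0000·10.7469)/75.0000 = 0.40239; ln C = (Σln g − k·Σs)/n = 1.17776.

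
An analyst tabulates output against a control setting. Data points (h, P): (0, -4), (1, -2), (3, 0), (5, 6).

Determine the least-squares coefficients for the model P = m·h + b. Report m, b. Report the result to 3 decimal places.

m = 1.898, b = -4.271

AᵀA·[m, b]ᵀ = AᵀP reads: 35·m + 9·b = 28;  9·m + 4·b = 0.
Eliminating b: 4·(row 1) − 9·(row 2) gives 59·m = 4·28 − 9·0 = 112, so m = 112/59.
Then b = (0 − 9·(112/59))/4 = -252/59.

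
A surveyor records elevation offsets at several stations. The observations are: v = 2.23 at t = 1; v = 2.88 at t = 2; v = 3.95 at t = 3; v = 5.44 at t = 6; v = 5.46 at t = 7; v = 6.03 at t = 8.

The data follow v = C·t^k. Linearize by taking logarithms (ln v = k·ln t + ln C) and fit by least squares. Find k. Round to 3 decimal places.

Linearized form: ln v = k·ln t + ln C. From the 6 transformed points,
Σln t = 7.6089, Σ(ln t)² = 13.0084, Σln v = 8.4215, Σln t·ln v = 12.3165.
Equations: 13.0084·k + 7.6089·ln C = 12.3165;  7.6089·k + 6·ln C = 8.4215.
Δ = 13.0084·6 − (7.6089)² = 20.1558; k = (12.3165·6 − 7.6089·8.4215)/20.1558 = 0.48727, ln C = (13.0084·8.4215 − 7.6089·12.3165)/20.1558 = 0.78565.

k = 0.487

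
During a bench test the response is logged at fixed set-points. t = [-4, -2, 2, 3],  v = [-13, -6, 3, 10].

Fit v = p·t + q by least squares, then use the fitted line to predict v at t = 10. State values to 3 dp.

Entries of XᵀX: Σt·t = 33, Σt = -1, Σ1 = 4.
Right-hand side: Σt·v = 100, Σv = -6.
Determinant 33·4 − (-1)² = 131.
p = (100·4 − (-1)·(-6))/131 = 394/131; q = (33·(-6) − (-1)·100)/131 = -98/131.
At t = 10: v̂ = (394/131)·(10) + (-98/131)·(1) = 3842/131.

v̂ = 29.328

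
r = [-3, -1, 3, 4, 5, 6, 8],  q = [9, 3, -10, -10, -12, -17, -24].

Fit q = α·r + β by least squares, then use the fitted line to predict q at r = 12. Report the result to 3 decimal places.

q̂ = -34.283

Forming AᵀA = [[160, 22]; [22, 7]] and Aᵀq = [-454, -61]ᵀ gives AᵀA·[α, β]ᵀ = Aᵀq.
Eliminating β: 7·(row 1) − 22·(row 2) gives 636·α = 7·(-454) − 22·(-61) = -1836, so α = -153/53.
Then β = ((-61) − 22·(-153/53))/7 = 19/53.
At r = 12: q̂ = (-153/53)·(12) + (19/53)·(1) = -1817/53.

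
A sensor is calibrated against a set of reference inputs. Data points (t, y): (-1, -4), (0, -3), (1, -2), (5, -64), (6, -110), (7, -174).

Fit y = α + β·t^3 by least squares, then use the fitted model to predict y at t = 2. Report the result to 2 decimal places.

ŷ = -6.75

The normal equations are: 6·α + 684·β = -357;  684·α + 179932·β = -91440.
det = 6·179932 − 684² = 611736.
α = ((-357)·179932 − 684·(-91440))/611736 = -140897/50978; β = (6·(-91440) − 684·(-357))/611736 = -25371/50978.
At t = 2: ŷ = (-140897/50978)·(1) + (-25371/50978)·(8) = -343865/50978.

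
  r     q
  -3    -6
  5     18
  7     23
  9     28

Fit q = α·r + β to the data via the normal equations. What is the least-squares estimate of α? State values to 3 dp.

XᵀX·[α, β]ᵀ = Xᵀq reads: 164·α + 18·β = 521;  18·α + 4·β = 63.
Eliminating β: 4·(row 1) − 18·(row 2) gives 332·α = 4·521 − 18·63 = 950, so α = 475/166.
Then β = (63 − 18·(475/166))/4 = 477/166.

α = 2.861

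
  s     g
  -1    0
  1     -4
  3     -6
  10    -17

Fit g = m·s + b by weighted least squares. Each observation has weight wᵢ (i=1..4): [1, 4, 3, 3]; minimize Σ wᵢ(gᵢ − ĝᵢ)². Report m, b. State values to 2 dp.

With design matrix A, AᵀWA = [[332, 42]; [42, 11]] and AᵀWg = [-580, -85]ᵀ.
Eliminating b: 11·(row 1) − 42·(row 2) gives 1888·m = 11·(-580) − 42·(-85) = -2810, so m = -1405/944.
Then b = ((-85) − 42·(-1405/944))/11 = -965/472.

m = -1.49, b = -2.04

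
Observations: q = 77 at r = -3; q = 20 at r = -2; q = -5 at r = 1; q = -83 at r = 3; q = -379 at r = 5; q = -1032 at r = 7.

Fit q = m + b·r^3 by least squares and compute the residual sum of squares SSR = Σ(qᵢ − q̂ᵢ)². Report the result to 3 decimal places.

SSR = 4.831

From the data, Σ1 = 6, Σr^3 = 461, Σr^3·r^3 = 134797.
Moment sums: Σq = -1402, Σr^3·q = -405836.
So MᵀM·[m, b]ᵀ = Mᵀq: [[6, 461]; [461, 134797]]·[m, b]ᵀ = [-1402, -405836]ᵀ.
det = 6·134797 − 461² = 596261.
m = ((-1402)·134797 − 461·(-405836))/596261 = -1894998/596261; b = (6·(-405836) − 461·(-1402))/596261 = -1788694/596261.
Residuals: -487643/596261, -489334/596261, 702387/596261, 700073/596261, -501171/596261, 75688/596261; SSR = 2880608/596261.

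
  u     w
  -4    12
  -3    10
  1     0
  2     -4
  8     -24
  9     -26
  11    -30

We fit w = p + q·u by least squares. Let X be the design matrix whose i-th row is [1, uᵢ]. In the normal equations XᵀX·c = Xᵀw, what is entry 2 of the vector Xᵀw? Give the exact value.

Entry 2 ↔ basis u, so (Xᵀw)_{2} = Σᵢ (u)·wᵢ = (-4)·(12) + (-3)·(10) + (1)·(0) + (2)·(-4) + (8)·(-24) + (9)·(-26) + (11)·(-30) = -842.

-842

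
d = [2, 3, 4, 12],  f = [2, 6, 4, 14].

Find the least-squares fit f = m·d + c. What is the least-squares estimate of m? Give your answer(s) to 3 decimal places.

m = 1.108

With design matrix X, XᵀX = [[173, 21]; [21, 4]] and Xᵀf = [206, 26]ᵀ.
Eliminating c: 4·(row 1) − 21·(row 2) gives 251·m = 4·206 − 21·26 = 278, so m = 278/251.
Then c = (26 − 21·(278/251))/4 = 172/251.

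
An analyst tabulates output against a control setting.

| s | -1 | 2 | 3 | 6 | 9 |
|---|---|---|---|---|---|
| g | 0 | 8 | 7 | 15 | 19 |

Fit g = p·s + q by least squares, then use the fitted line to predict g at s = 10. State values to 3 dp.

Normal-equation sums: Σs·s = 131, Σs = 19, Σ1 = 5.
Right-hand side: Σs·g = 298, Σg = 49.
XᵀX·[p, q]ᵀ = Xᵀg becomes [[131, 19]; [19, 5]]·[p, q]ᵀ = [298, 49]ᵀ.
Eliminating q: 5·(row 1) − 19·(row 2) gives 294·p = 5·298 − 19·49 = 559, so p = 559/294.
Then q = (49 − 19·(559/294))/5 = 757/294.
At s = 10: ĝ = (559/294)·(10) + (757/294)·(1) = 6347/294.

ĝ = 21.588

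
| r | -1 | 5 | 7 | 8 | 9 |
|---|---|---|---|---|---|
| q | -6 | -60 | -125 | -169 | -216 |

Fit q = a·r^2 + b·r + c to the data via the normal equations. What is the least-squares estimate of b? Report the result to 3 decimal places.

b = 3.118

From the data, Σr^2·r^2 = 13684, Σr^2·r = 1708, Σr^2 = 220, Σr·r = 220, Σr = 28, Σ1 = 5.
And Σr^2·q = -35943, Σr·q = -4465, Σq = -576.
XᵀX·[a, b, c]ᵀ = Xᵀq becomes [[13684, 1708, 220]; [1708, 220, 28]; [220, 28, 5]]·[a, b, c]ᵀ = [-35943, -4465, -576]ᵀ.
Inverting the 3×3 Gram matrix, [a, b, c]ᵀ = [-49939/16548, 1843/591, 167/1379]ᵀ.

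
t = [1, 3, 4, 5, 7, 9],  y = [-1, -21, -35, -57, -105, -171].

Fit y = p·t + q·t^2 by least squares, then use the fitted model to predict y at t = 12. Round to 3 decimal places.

With design matrix M, MᵀM = [[181, 1289]; [1289, 9925]] and Mᵀy = [-2763, -21171]ᵀ.
det = 181·9925 − 1289² = 134904.
p = ((-2763)·9925 − 1289·(-21171))/134904 = -11113/11242; q = (181·(-21171) − 1289·(-2763))/134904 = -22537/11242.
At t = 12: ŷ = (-11113/11242)·(12) + (-22537/11242)·(144) = -1689342/5621.

ŷ = -300.541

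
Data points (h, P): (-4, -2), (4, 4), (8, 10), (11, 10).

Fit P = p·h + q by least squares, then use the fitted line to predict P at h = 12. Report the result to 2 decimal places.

Normal-equation sums: Σh·h = 217, Σh = 19, Σ1 = 4.
For XᵀP: Σh·P = 214, ΣP = 22.
Δ = 217·4 − 19² = 507.
p = (214·4 − 19·22)/507 = 146/169; q = (217·22 − 19·214)/507 = 236/169.
At h = 12: P̂ = (146/169)·(12) + (236/169)·(1) = 1988/169.

P̂ = 11.76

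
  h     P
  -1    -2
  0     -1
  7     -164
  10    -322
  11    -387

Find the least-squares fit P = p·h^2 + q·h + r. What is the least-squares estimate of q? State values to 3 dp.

The normal equations are: 27043·p + 2673·q + 271·r = -87065;  2673·p + 271·q + 27·r = -8623;  271·p + 27·q + 5·r = -876.
Solving the 3×3 system (Gaussian elimination) gives p = -619133/209222, q = -523277/209222, r = -136495/104611.

q = -2.501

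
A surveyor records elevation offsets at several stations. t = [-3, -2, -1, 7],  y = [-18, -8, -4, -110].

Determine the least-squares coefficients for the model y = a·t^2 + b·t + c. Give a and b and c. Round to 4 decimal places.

a = -2.0332, b = -1.0968, c = -2.7025

From the data, Σt^2·t^2 = 2499, Σt^2·t = 307, Σt^2 = 63, Σt·t = 63, Σt = 1, Σ1 = 4.
Moment sums: Σt^2·y = -5588, Σt·y = -696, Σy = -140.
XᵀX·[a, b, c]ᵀ = Xᵀy becomes [[2499, 307, 63]; [307, 63, 1]; [63, 1, 4]]·[a, b, c]ᵀ = [-5588, -696, -140]ᵀ.
Solving the 3×3 system (Gaussian elimination) gives a = -19767/9722, b = -10663/9722, c = -13137/4861.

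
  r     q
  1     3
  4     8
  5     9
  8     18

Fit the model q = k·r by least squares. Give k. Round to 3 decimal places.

Entries of XᵀX: Σr·r = 106.
For Xᵀq: Σr·q = 224.
k = 224/106 = 2.11321.

k = 2.113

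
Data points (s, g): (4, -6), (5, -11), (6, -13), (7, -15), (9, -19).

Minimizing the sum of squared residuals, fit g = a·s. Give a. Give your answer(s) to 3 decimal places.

a = -2.092

Normal-equation sums: Σs·s = 207.
Right-hand side: Σs·g = -433.
So AᵀA·[a]ᵀ = Aᵀg: [[207]]·[a]ᵀ = [-433]ᵀ.
Hence a = -433 / 207 ≈ -2.09179.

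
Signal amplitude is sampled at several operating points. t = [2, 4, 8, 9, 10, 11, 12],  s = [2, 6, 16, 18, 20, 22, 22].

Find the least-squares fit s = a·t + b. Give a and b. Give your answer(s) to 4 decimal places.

The normal system XᵀX·[a, b]ᵀ = Xᵀs is [[530, 56]; [56, 7]]·[a, b]ᵀ = [1024, 106]ᵀ.
Eliminating b: 7·(row 1) − 56·(row 2) gives 574·a = 7·1024 − 56·106 = 1232, so a = 88/41.
Then b = (106 − 56·(88/41))/7 = -582/287.

a = 2.1463, b = -2.0279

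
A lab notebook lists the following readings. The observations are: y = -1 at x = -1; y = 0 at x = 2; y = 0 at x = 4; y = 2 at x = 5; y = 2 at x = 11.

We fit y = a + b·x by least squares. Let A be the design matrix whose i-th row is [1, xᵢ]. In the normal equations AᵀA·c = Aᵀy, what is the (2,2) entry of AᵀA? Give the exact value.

167

Row 2 ↔ basis x, column 2 ↔ basis x, so (AᵀA)_{2,2} = Σᵢ (x)·(x) = (-1)·(-1) + (2)·(2) + (4)·(4) + (5)·(5) + (11)·(11) = 167.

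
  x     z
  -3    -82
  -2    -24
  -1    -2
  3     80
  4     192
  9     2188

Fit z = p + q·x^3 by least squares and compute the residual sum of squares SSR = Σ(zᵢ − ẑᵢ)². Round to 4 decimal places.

Entries of MᵀM: Σ1 = 6, Σx^3 = 784, Σx^3·x^3 = 537060.
And Σz = 2352, Σx^3·z = 1611908.
So MᵀM·[p, q]ᵀ = Mᵀz: [[6, 784]; [784, 537060]]·[p, q]ᵀ = [2352, 1611908]ᵀ.
Eliminating q: 537060·(row 1) − 784·(row 2) gives 2607704·p = 537060·2352 − 784·1611908 = -570752, so p = -71344/325963.
Then q = (1611908 − 784·(-71344/325963))/537060 = 978435/325963.
Residuals: -21807/29633, 75712/325963, 397853/325963, -269361/325963, 36400/325963, -727/325963; SSR = 906364/325963.

SSR = 2.7806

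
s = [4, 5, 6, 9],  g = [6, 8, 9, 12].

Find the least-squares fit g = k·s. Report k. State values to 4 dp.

k = 1.4304

The normal system MᵀM·[k]ᵀ = Mᵀg is [[158]]·[k]ᵀ = [226]ᵀ.
k = 226/158 = 1.43038.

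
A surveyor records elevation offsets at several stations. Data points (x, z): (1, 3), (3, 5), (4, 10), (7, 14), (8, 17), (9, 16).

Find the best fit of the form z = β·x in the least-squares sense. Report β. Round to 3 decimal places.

Entries of AᵀA: Σx·x = 220.
For Aᵀz: Σx·z = 436.
Normal equations: [[220]]·[β]ᵀ = [436]ᵀ.
Hence β = 436 / 220 ≈ 1.98182.

β = 1.982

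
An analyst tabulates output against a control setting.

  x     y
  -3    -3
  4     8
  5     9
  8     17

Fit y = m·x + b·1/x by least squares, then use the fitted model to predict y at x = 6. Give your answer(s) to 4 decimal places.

The normal system AᵀA·[m, b]ᵀ = Aᵀy is [[114, 4]; [4, 3301/14400]]·[m, b]ᵀ = [222, 277/40]ᵀ.
Determinant 114·(3301/14400) − 4² = 24319/2400.
m = (222·(3301/14400) − 4·(277/40))/(24319/2400) = 55657/24319; b = (114·(277/40) − 4·222)/(24319/2400) = -236520/24319.
At x = 6: ŷ = (55657/24319)·(6) + (-236520/24319)·(1/6) = 294522/24319.

ŷ = 12.1108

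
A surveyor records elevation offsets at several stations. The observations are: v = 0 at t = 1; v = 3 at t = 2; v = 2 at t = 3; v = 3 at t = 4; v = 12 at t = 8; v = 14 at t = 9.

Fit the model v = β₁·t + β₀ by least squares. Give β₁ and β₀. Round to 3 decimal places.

Forming AᵀA = [[175, 27]; [27, 6]] and Aᵀv = [246, 34]ᵀ gives AᵀA·[β₁, β₀]ᵀ = Aᵀv.
Determinant 175·6 − 27² = 321.
β₁ = (246·6 − 27·34)/321 = 186/107; β₀ = (175·34 − 27·246)/321 = -692/321.

β₁ = 1.738, β₀ = -2.156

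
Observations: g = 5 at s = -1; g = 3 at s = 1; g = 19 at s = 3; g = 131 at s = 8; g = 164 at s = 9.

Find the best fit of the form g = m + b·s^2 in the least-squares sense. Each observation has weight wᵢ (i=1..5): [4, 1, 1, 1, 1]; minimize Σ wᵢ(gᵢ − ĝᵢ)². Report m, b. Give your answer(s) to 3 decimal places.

m = 2.379, b = 2.000

Setting ∂/∂m … = 0 gives: 8·m + 159·b = 337;  159·m + 10743·b = 21862.
det = 8·10743 − 159² = 60663.
m = (337·10743 − 159·21862)/60663 = 48111/20221; b = (8·21862 − 159·337)/60663 = 121313/60663.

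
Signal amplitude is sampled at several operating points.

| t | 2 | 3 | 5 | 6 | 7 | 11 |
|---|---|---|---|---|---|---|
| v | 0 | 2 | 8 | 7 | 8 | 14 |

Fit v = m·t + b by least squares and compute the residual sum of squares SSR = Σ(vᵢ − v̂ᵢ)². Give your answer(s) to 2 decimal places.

Setting ∂/∂m … = 0 gives: 244·m + 34·b = 298;  34·m + 6·b = 39.
(Σt·t = 244, Σt = 34, Σ1 = 6, Σt·v = 298, Σv = 39.)
Determinant 244·6 − 34² = 308.
m = (298·6 − 34·39)/308 = 3/2; b = (244·39 − 34·298)/308 = -2.
Residuals: -1, -1/2, 5/2, 0, -1/2, -1/2; SSR = 8.

SSR = 8.00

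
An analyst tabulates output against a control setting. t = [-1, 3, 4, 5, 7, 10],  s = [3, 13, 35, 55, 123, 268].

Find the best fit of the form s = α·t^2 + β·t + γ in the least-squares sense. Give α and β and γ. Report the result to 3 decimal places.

α = 3.035, β = -3.218, γ = -3.312

Entries of AᵀA: Σt^2·t^2 = 13364, Σt^2·t = 1558, Σt^2 = 200, Σt·t = 200, Σt = 28, Σ1 = 6.
Right-hand side: Σt^2·s = 34882, Σt·s = 3992, Σs = 497.
So AᵀA·[α, β, γ]ᵀ = Aᵀs: [[13364, 1558, 200]; [1558, 200, 28]; [200, 28, 6]]·[α, β, γ]ᵀ = [34882, 3992, 497]ᵀ.
Solving the 3×3 system (Gaussian elimination) gives α = 56251/18535, β = -59643/18535, γ = -122767/37070.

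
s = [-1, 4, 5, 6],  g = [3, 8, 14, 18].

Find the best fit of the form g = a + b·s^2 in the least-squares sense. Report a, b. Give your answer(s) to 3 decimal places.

a = 2.128, b = 0.442

Compute the Gram sums: Σ1 = 4, Σs^2 = 78, Σs^2·s^2 = 2178.
And Σg = 43, Σs^2·g = 1129.
Normal equations: [[4, 78]; [78, 2178]]·[a, b]ᵀ = [43, 1129]ᵀ.
det = 4·2178 − 78² = 2628.
a = (43·2178 − 78·1129)/2628 = 466/219; b = (4·1129 − 78·43)/2628 = 581/1314.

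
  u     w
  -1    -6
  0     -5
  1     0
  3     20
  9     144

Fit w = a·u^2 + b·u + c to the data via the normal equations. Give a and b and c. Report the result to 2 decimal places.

Forming MᵀM = [[6644, 756, 92]; [756, 92, 12]; [92, 12, 5]] and Mᵀw = [11838, 1362, 153]ᵀ gives MᵀM·[a, b, c]ᵀ = Mᵀw.
Row-reducing yields a = 10/7, b = 51/14, c = -31/7.

a = 1.43, b = 3.64, c = -4.43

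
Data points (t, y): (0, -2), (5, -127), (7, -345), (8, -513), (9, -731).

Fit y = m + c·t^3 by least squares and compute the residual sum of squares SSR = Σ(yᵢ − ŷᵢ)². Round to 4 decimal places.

Setting ∂/∂m … = 0 gives: 5·m + 1709·c = -1718;  1709·m + 926859·c = -929765.
(Σ1 = 5, Σt^3 = 1709, Σt^3·t^3 = 926859, Σy = -1718, Σt^3·y = -929765.)
Eliminating c: 926859·(row 1) − 1709·(row 2) gives 1713614·m = 926859·(-1718) − 1709·(-929765) = -3375377, so m = -3375377/1713614.
Then c = ((-929765) − 1709·(-3375377/1713614))/926859 = -1712763/1713614.
Residuals: -51851/1713614, -79113/856807, -171872/856807, 1226051/1713614, -336115/856807; SSR = 1226051/1713614.

SSR = 0.7155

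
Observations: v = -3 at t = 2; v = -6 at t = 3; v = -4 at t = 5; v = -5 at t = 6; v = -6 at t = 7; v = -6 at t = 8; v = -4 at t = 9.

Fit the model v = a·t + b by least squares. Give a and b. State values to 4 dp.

Normal-equation sums: Σt·t = 268, Σt = 40, Σ1 = 7.
Moment sums: Σt·v = -200, Σv = -34.
XᵀX·[a, b]ᵀ = Xᵀv becomes [[268, 40]; [40, 7]]·[a, b]ᵀ = [-200, -34]ᵀ.
Eliminating b: 7·(row 1) − 40·(row 2) gives 276·a = 7·(-200) − 40·(-34) = -40, so a = -10/69.
Then b = ((-34) − 40·(-10/69))/7 = -278/69.

a = -0.1449, b = -4.0290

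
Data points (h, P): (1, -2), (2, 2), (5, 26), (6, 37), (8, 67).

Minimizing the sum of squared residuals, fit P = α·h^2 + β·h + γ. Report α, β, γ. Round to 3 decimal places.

Entries of MᵀM: Σh^2·h^2 = 6034, Σh^2·h = 862, Σh^2 = 130, Σh·h = 130, Σh = 22, Σ1 = 5.
Moment sums: Σh^2·P = 6276, Σh·P = 890, ΣP = 130.
Normal equations: [[6034, 862, 130]; [862, 130, 22]; [130, 22, 5]]·[α, β, γ]ᵀ = [6276, 890, 130]ᵀ.
Inverting the 3×3 Gram matrix, [α, β, γ]ᵀ = [4909/5016, 5165/5016, -831/209]ᵀ.

α = 0.979, β = 1.030, γ = -3.976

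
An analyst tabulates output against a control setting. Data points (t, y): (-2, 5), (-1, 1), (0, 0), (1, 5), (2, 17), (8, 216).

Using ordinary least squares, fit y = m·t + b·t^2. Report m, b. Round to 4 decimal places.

m = 2.9042, b = 3.0099

Sums needed: Σt·t = 74, Σt·t^2 = 512, Σt^2·t^2 = 4130.
And Σt·y = 1756, Σt^2·y = 13918.
So MᵀM·[m, b]ᵀ = Mᵀy: [[74, 512]; [512, 4130]]·[m, b]ᵀ = [1756, 13918]ᵀ.
Eliminating b: 4130·(row 1) − 512·(row 2) gives 43476·m = 4130·1756 − 512·13918 = 126264, so m = 10522/3623.
Then b = (13918 − 512·(10522/3623))/4130 = 10905/3623.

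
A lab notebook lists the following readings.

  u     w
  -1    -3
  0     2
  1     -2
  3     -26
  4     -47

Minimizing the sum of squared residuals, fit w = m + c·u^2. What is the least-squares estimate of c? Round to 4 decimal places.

Sums needed: Σ1 = 5, Σu^2 = 27, Σu^2·u^2 = 339.
And Σw = -76, Σu^2·w = -991.
XᵀX·[m, c]ᵀ = Xᵀw becomes [[5, 27]; [27, 339]]·[m, c]ᵀ = [-76, -991]ᵀ.
Determinant 5·339 − 27² = 966.
m = ((-76)·339 − 27·(-991))/966 = 331/322; c = (5·(-991) − 27·(-76))/966 = -2903/966.

c = -3.0052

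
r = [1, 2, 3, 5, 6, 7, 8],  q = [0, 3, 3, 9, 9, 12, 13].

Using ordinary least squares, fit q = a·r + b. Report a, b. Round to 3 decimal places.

From the data, Σr·r = 188, Σr = 32, Σ1 = 7.
For Aᵀq: Σr·q = 302, Σq = 49.
So AᵀA·[a, b]ᵀ = Aᵀq: [[188, 32]; [32, 7]]·[a, b]ᵀ = [302, 49]ᵀ.
Determinant 188·7 − 32² = 292.
a = (302·7 − 32·49)/292 = 273/146; b = (188·49 − 32·302)/292 = -113/73.

a = 1.870, b = -1.548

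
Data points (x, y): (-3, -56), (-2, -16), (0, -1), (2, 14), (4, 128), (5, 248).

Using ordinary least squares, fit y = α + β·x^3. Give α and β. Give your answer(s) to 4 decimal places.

Normal-equation sums: Σ1 = 6, Σx^3 = 162, Σx^3·x^3 = 20578.
For Mᵀy: Σy = 317, Σx^3·y = 40944.
MᵀM·[α, β]ᵀ = Mᵀy becomes [[6, 162]; [162, 20578]]·[α, β]ᵀ = [317, 40944]ᵀ.
det = 6·20578 − 162² = 97224.
α = (317·20578 − 162·40944)/97224 = -54851/48612; β = (6·40944 − 162·317)/97224 = 32385/16204.

α = -1.1283, β = 1.9986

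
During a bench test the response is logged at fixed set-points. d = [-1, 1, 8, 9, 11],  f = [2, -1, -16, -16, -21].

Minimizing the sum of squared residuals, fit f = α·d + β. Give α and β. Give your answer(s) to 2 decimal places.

The normal system XᵀX·[α, β]ᵀ = Xᵀf is [[268, 28]; [28, 5]]·[α, β]ᵀ = [-506, -52]ᵀ.
Δ = 268·5 − 28² = 556.
α = ((-506)·5 − 28·(-52))/556 = -537/278; β = (268·(-52) − 28·(-506))/556 = 58/139.

α = -1.93, β = 0.42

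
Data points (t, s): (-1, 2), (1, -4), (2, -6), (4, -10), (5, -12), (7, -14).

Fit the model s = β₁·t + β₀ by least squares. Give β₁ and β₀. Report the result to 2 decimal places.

With design matrix M, MᵀM = [[96, 18]; [18, 6]] and Mᵀs = [-216, -44]ᵀ.
det = 96·6 − 18² = 252.
β₁ = ((-216)·6 − 18·(-44))/252 = -2; β₀ = (96·(-44) − 18·(-216))/252 = -4/3.

β₁ = -2.00, β₀ = -1.33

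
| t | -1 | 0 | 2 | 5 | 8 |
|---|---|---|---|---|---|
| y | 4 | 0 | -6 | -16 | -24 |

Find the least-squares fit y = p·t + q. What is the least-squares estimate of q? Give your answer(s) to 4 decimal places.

XᵀX·[p, q]ᵀ = Xᵀy reads: 94·p + 14·q = -288;  14·p + 5·q = -42.
Δ = 94·5 − 14² = 274.
p = ((-288)·5 − 14·(-42))/274 = -426/137; q = (94·(-42) − 14·(-288))/274 = 42/137.

q = 0.3066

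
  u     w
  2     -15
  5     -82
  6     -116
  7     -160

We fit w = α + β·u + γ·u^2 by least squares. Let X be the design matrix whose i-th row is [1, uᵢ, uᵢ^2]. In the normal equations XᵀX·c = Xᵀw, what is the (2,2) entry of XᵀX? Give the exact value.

Row 2 ↔ basis u, column 2 ↔ basis u, so (XᵀX)_{2,2} = Σᵢ (u)·(u) = (2)·(2) + (5)·(5) + (6)·(6) + (7)·(7) = 114.

114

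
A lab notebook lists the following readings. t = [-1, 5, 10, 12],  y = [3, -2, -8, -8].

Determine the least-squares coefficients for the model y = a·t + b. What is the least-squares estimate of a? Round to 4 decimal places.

a = -0.9059

Setting ∂/∂a … = 0 gives: 270·a + 26·b = -189;  26·a + 4·b = -15.
Determinant 270·4 − 26² = 404.
a = ((-189)·4 − 26·(-15))/404 = -183/202; b = (270·(-15) − 26·(-189))/404 = 216/101.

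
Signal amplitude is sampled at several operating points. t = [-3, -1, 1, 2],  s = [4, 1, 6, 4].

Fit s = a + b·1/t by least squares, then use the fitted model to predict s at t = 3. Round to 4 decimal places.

ŝ = 4.3746

Sums needed: Σ1 = 4, Σ1/t = 1/6, Σ1/t·1/t = 85/36.
Right-hand side: Σs = 15, Σ1/t·s = 17/3.
Eliminating b: (85/36)·(row 1) − (1/6)·(row 2) gives (113/12)·a = (85/36)·15 − (1/6)·(17/3) = 1241/36, so a = 1241/339.
Then b = ((17/3) − (1/6)·(1241/339))/(85/36) = 242/113.
At t = 3: ŝ = (1241/339)·(1) + (242/113)·(1/3) = 1483/339.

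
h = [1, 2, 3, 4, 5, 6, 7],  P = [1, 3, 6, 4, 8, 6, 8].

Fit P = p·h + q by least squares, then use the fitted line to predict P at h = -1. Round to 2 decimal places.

Sums needed: Σh·h = 140, Σh = 28, Σ1 = 7.
And Σh·P = 173, ΣP = 36.
Eliminating q: 7·(row 1) − 28·(row 2) gives 196·p = 7·173 − 28·36 = 203, so p = 29/28.
Then q = (36 − 28·(29/28))/7 = 1.
At h = -1: P̂ = (29/28)·(-1) + (1)·(1) = -1/28.

P̂ = -0.04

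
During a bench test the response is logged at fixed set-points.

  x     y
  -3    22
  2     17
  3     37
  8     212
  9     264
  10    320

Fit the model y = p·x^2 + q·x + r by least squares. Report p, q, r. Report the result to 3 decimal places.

The normal system AᵀA·[p, q, r]ᵀ = Aᵀy is [[20835, 2249, 267]; [2249, 267, 29]; [267, 29, 6]]·[p, q, r]ᵀ = [67551, 7351, 872]ᵀ.
Solving the 3×3 system (Gaussian elimination) gives p = 1919707/650640, q = 527161/216880, r = 372221/162660.

p = 2.950, q = 2.431, r = 2.288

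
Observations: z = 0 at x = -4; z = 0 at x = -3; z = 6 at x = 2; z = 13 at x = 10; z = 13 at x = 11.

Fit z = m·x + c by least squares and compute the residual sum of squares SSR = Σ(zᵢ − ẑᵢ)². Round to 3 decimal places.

SSR = 1.480

Sums needed: Σx·x = 250, Σx = 16, Σ1 = 5.
For Aᵀz: Σx·z = 285, Σz = 32.
Normal equations: [[250, 16]; [16, 5]]·[m, c]ᵀ = [285, 32]ᵀ.
Eliminating c: 5·(row 1) − 16·(row 2) gives 994·m = 5·285 − 16·32 = 913, so m = 913/994.
Then c = (32 − 16·(913/994))/5 = 1720/497.
Residuals: 106/497, -701/994, 349/497, 176/497, -561/994; SSR = 1471/994.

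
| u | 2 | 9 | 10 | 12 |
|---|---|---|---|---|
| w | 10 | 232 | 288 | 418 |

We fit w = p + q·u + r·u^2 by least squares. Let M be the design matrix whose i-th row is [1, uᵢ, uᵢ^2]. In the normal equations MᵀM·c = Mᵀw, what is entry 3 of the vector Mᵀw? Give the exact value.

107824

Entry 3 ↔ basis u^2, so (Mᵀw)_{3} = Σᵢ (u^2)·wᵢ = (4)·(10) + (81)·(232) + (100)·(288) + (144)·(418) = 107824.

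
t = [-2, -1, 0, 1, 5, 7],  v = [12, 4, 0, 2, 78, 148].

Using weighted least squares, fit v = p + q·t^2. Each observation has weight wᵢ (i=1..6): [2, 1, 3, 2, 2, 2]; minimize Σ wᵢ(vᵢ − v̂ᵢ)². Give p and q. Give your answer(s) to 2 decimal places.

p = 0.07, q = 3.04

The normal system XᵀWX·[p, q]ᵀ = XᵀWv is [[12, 159]; [159, 6087]]·[p, q]ᵀ = [484, 18508]ᵀ.
Eliminating q: 6087·(row 1) − 159·(row 2) gives 47763·p = 6087·484 − 159·18508 = 3336, so p = 1112/15921.
Then q = (18508 − 159·(1112/15921))/6087 = 48380/15921.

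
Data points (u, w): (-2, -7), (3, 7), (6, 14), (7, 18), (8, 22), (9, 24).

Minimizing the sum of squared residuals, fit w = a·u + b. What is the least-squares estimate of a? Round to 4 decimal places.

Setting ∂/∂a … = 0 gives: 243·a + 31·b = 637;  31·a + 6·b = 78.
Determinant 243·6 − 31² = 497.
a = (637·6 − 31·78)/497 = 1404/497; b = (243·78 − 31·637)/497 = -793/497.

a = 2.8249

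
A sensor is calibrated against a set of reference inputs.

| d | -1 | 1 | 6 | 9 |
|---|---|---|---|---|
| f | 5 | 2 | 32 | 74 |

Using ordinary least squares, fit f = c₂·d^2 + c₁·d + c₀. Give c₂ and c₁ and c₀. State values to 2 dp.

c₂ = 1.03, c₁ = -1.28, c₀ = 2.54

Entries of AᵀA: Σd^2·d^2 = 7859, Σd^2·d = 945, Σd^2 = 119, Σd·d = 119, Σd = 15, Σ1 = 4.
For Aᵀf: Σd^2·f = 7153, Σd·f = 855, Σf = 113.
AᵀA·[c₂, c₁, c₀]ᵀ = Aᵀf becomes [[7859, 945, 119]; [945, 119, 15]; [119, 15, 4]]·[c₂, c₁, c₀]ᵀ = [7153, 855, 113]ᵀ.
Solving the 3×3 system (Gaussian elimination) gives c₂ = 4563/4450, c₁ = -1137/890, c₀ = 5641/2225.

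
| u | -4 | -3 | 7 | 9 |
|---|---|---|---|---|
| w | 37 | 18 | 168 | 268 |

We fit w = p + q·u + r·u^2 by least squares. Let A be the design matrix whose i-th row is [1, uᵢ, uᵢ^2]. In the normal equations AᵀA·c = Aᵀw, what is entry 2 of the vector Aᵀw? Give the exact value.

3386

Entry 2 ↔ basis u, so (Aᵀw)_{2} = Σᵢ (u)·wᵢ = (-4)·(37) + (-3)·(18) + (7)·(168) + (9)·(268) = 3386.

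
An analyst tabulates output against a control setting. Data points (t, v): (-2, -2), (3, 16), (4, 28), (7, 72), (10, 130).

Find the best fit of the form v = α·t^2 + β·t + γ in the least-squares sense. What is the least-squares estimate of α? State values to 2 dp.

α = 1.01

Setting ∂/∂α … = 0 gives: 12754·α + 1426·β + 178·γ = 17112;  1426·α + 178·β + 22·γ = 1968;  178·α + 22·β + 5·γ = 244.
Inverting the 3×3 Gram matrix, [α, β, γ]ᵀ = [3793/3746, 11235/3746, -830/1873]ᵀ.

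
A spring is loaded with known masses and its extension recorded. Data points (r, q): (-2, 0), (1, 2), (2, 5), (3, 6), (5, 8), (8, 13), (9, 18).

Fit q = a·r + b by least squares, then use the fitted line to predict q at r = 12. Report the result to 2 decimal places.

q̂ = 20.38

Normal-equation sums: Σr·r = 188, Σr = 26, Σ1 = 7.
Right-hand side: Σr·q = 336, Σq = 52.
Normal equations: [[188, 26]; [26, 7]]·[a, b]ᵀ = [336, 52]ᵀ.
Determinant 188·7 − 26² = 640.
a = (336·7 − 26·52)/640 = 25/16; b = (188·52 − 26·336)/640 = 13/8.
At r = 12: q̂ = (25/16)·(12) + (13/8)·(1) = 163/8.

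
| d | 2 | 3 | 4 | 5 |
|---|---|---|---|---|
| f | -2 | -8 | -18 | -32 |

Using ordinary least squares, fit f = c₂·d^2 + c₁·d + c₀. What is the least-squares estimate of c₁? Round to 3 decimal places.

Setting ∂/∂c₂ … = 0 gives: 978·c₂ + 224·c₁ + 54·c₀ = -1168;  224·c₂ + 54·c₁ + 14·c₀ = -260;  54·c₂ + 14·c₁ + 4·c₀ = -60.
(Σd^2·d^2 = 978, Σd^2·d = 224, Σd^2 = 54, Σd·d = 54, Σd = 14, Σ1 = 4, Σd^2·f = -1168, Σd·f = -260, Σf = -60.)
Solving the 3×3 system (Gaussian elimination) gives c₂ = -2, c₁ = 4, c₀ = -2.

c₁ = 4.000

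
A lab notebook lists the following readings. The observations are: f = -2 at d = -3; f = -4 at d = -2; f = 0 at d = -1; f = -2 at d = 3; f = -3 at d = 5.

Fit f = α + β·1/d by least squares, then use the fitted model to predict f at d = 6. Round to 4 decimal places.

f̂ = -2.7305

Setting ∂/∂α … = 0 gives: 5·α + (-13/10)·β = -11;  (-13/10)·α + (1361/900)·β = 7/5.
(Σ1 = 5, Σ1/d = -13/10, Σ1/d·1/d = 1361/900, Σf = -11, Σ1/d·f = 7/5.)
Determinant 5·(1361/900) − (-13/10)² = 1321/225.
α = ((-11)·(1361/900) − (-13/10)·(7/5))/(1321/225) = -13333/5284; β = (5·(7/5) − (-13/10)·(-11))/(1321/225) = -3285/2642.
At d = 6: f̂ = (-13333/5284)·(1) + (-3285/2642)·(1/6) = -3607/1321.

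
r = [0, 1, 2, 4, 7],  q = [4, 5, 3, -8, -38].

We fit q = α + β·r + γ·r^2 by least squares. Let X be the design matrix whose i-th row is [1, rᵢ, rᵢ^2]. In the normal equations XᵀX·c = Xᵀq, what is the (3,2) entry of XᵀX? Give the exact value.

416

Row 3 ↔ basis r^2, column 2 ↔ basis r, so (XᵀX)_{3,2} = Σᵢ (r^2)·(r) = (0)·(0) + (1)·(1) + (4)·(2) + (16)·(4) + (49)·(7) = 416.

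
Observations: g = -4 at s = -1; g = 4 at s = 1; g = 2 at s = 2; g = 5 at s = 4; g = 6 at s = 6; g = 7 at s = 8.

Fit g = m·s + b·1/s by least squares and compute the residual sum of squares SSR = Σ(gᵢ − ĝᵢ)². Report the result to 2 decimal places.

AᵀA·[m, b]ᵀ = Aᵀg reads: 122·m + 6·b = 124;  6·m + (1357/576)·b = 97/8.
Δ = 122·(1357/576) − 6² = 72409/288.
m = (124·(1357/576) − 6·(97/8))/(72409/288) = 63182/72409; b = (122·(97/8) − 6·124)/(72409/288) = 211752/72409.
Residuals: -14702/72409, 14702/72409, -87422/72409, 56379/72409, 20070/72409, -25062/72409; SSR = 169653/72409.

SSR = 2.34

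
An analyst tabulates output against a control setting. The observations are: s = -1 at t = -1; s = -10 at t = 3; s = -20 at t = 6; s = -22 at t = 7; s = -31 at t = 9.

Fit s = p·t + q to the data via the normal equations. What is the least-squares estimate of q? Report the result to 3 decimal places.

q = -2.684

Normal-equation sums: Σt·t = 176, Σt = 24, Σ1 = 5.
Moment sums: Σt·s = -582, Σs = -84.
det = 176·5 − 24² = 304.
p = ((-582)·5 − 24·(-84))/304 = -447/152; q = (176·(-84) − 24·(-582))/304 = -51/19.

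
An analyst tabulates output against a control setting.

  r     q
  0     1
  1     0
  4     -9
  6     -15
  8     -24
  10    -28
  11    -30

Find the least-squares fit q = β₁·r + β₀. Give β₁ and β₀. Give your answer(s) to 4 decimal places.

β₁ = -2.9974, β₀ = 2.1279

Normal-equation sums: Σr·r = 338, Σr = 40, Σ1 = 7.
For Xᵀq: Σr·q = -928, Σq = -105.
Normal equations: [[338, 40]; [40, 7]]·[β₁, β₀]ᵀ = [-928, -105]ᵀ.
Δ = 338·7 − 40² = 766.
β₁ = ((-928)·7 − 40·(-105))/766 = -1148/383; β₀ = (338·(-105) − 40·(-928))/766 = 815/383.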